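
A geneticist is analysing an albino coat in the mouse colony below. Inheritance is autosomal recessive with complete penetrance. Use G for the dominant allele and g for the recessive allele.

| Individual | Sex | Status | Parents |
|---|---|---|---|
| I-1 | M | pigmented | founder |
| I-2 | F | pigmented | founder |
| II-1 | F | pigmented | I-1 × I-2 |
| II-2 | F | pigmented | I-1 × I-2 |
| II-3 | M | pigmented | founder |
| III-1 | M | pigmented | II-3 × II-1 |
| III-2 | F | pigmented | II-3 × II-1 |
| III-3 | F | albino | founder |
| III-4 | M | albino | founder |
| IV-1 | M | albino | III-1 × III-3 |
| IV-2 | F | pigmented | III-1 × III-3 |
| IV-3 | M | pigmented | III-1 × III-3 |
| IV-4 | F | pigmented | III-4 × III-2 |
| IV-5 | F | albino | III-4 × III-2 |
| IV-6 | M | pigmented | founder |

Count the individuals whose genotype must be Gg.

5

Obligate heterozygotes: III-1 is pigmented so carries G and passed g to IV-1 (gg), so III-1 is Gg; III-2 is pigmented so carries G and passed g to IV-5 (gg), so III-2 is Gg; IV-2 is pigmented so carries G and received g from III-3 (gg), so IV-2 is Gg; IV-3 is pigmented so carries G and received g from III-3 (gg), so IV-3 is Gg; IV-4 is pigmented so carries G and received g from III-4 (gg), so IV-4 is Gg.
Every other individual is either homozygous by phenotype or has at least one consistent homozygous assignment, so the count is 5.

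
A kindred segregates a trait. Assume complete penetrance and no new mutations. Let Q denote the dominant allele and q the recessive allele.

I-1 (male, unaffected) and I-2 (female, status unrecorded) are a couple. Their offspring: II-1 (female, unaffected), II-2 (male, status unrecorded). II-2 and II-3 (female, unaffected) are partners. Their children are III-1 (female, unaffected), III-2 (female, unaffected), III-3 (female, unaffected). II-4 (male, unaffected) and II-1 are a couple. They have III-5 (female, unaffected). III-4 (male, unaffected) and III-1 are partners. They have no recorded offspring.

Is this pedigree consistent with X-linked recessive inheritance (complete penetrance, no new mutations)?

Yes

A consistent assignment under X-linked recessive exists: I-1 X^Q Y, I-2 X^Q X^Q, II-1 X^Q X^Q, II-2 X^Q Y, II-3 X^Q X^Q, II-4 X^Q Y, III-1 X^Q X^Q, III-2 X^Q X^Q, III-3 X^Q X^Q, III-4 X^Q Y, III-5 X^Q X^Q.
In this assignment every recorded phenotype matches its genotype and every non-founder's genotype is obtainable from its parents' genotypes, so the pedigree is consistent.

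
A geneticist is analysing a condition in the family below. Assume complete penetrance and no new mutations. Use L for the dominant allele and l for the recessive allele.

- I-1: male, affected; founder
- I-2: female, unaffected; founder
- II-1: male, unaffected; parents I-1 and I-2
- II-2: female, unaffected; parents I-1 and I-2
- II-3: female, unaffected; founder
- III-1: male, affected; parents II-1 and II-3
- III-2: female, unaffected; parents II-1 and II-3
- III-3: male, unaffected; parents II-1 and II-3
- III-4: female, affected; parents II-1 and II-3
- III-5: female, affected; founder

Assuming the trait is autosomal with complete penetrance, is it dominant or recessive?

II-1 and II-3 are both unaffected yet have an affected child III-1. Under dominance, an affected child requires at least one affected parent, so the trait cannot be dominant.

recessive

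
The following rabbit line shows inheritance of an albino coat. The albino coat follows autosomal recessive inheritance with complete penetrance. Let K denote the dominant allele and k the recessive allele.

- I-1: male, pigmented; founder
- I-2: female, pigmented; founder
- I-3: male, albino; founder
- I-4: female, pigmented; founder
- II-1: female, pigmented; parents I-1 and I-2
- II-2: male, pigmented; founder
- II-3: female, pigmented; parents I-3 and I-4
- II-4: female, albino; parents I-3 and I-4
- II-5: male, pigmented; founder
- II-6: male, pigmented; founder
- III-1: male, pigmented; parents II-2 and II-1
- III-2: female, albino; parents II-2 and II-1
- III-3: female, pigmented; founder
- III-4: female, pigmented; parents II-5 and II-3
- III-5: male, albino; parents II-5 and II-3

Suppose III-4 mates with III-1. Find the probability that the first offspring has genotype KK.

4/9

II-5 is pigmented so carries K and passed k to III-5 (kk), so II-5 is Kk.
II-3 is pigmented so carries K and received k from I-3 (kk), so II-3 is Kk.
III-4 is a pigmented offspring of II-5 (Kk) × II-3 (Kk), whose cross gives 1/4 KK : 1/2 Kk : 1/4 kk; conditioning on being pigmented, III-4 is KK with probability 1/3, Kk with probability 2/3.
II-2 is pigmented so carries K and passed k to III-2 (kk), so II-2 is Kk.
II-1 is pigmented so carries K and passed k to III-2 (kk), so II-1 is Kk.
III-1 is a pigmented offspring of II-2 (Kk) × II-1 (Kk), whose cross gives 1/4 KK : 1/2 Kk : 1/4 kk; conditioning on being pigmented, III-1 is KK with probability 1/3, Kk with probability 2/3.
Summing over parental genotype combinations, P(offspring has genotype KK) = 1/9·1 + 2/9·1/2 + 2/9·1/2 + 4/9·1/4 = 4/9.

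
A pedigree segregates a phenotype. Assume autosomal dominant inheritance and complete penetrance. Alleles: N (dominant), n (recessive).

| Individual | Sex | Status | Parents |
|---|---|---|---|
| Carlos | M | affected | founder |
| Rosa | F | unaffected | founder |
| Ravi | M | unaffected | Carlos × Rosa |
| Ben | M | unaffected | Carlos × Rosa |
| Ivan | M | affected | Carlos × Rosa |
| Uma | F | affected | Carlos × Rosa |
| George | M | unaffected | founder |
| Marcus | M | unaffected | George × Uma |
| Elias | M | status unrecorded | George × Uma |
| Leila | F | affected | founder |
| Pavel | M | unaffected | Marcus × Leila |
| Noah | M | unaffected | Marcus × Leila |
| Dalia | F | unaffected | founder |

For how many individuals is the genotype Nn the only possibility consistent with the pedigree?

4

Obligate heterozygotes: Carlos is affected so carries N and passed n to Ravi (nn), so Carlos is Nn; Ivan is affected so carries N and received n from Rosa (nn), so Ivan is Nn; Uma is affected so carries N and received n from Rosa (nn), so Uma is Nn; Leila is affected so carries N and passed n to Pavel (nn), so Leila is Nn.
Every other individual is either homozygous by phenotype or has at least one consistent homozygous assignment, so the count is 4.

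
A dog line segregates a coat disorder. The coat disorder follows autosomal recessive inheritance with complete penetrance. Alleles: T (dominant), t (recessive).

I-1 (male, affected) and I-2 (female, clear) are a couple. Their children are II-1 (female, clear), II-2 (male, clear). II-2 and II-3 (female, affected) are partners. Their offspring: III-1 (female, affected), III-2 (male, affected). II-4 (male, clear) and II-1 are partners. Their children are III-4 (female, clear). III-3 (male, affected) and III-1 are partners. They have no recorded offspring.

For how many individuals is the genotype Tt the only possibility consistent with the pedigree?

2

Obligate heterozygotes: II-1 is clear so carries T and received t from I-1 (tt), so II-1 is Tt; II-2 is clear so carries T and received t from I-1 (tt), so II-2 is Tt.
Every other individual is either homozygous by phenotype or has at least one consistent homozygous assignment, so the count is 2.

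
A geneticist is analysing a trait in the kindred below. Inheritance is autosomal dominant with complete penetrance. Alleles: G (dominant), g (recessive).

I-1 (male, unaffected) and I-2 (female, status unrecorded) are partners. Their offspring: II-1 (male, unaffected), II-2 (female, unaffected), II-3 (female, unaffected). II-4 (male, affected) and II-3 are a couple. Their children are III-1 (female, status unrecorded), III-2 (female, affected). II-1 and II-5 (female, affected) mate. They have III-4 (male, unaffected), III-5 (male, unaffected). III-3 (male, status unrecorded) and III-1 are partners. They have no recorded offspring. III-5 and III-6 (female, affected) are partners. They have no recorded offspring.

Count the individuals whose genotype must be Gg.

2

Obligate heterozygotes: II-5 is affected so carries G and passed g to III-4 (gg), so II-5 is Gg; III-2 is affected so carries G and received g from II-3 (gg), so III-2 is Gg.
Every other individual is either homozygous by phenotype or has at least one consistent homozygous assignment, so the count is 2.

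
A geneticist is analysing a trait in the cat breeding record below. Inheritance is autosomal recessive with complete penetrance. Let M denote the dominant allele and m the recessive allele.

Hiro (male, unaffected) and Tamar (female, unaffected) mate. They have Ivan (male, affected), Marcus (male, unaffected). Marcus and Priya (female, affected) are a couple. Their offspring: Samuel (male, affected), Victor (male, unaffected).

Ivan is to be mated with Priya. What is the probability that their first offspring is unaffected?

0

Ivan is affected, so Ivan is mm.
Priya is affected, so Priya is mm.
The cross gives 1 mm, so P(offspring is unaffected) = 0.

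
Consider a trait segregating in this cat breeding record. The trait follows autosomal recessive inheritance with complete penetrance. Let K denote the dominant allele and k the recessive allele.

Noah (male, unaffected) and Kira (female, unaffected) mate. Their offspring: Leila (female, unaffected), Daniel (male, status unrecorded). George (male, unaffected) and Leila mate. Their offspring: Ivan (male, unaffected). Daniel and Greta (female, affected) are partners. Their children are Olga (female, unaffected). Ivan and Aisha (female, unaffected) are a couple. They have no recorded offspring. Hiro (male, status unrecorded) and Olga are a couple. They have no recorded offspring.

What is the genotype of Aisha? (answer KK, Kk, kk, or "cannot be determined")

cannot be determined

Aisha's phenotype allows KK or Kk, and no parent or child forces a single allele at both positions; consistent genotype assignments exist with Aisha as KK or Kk.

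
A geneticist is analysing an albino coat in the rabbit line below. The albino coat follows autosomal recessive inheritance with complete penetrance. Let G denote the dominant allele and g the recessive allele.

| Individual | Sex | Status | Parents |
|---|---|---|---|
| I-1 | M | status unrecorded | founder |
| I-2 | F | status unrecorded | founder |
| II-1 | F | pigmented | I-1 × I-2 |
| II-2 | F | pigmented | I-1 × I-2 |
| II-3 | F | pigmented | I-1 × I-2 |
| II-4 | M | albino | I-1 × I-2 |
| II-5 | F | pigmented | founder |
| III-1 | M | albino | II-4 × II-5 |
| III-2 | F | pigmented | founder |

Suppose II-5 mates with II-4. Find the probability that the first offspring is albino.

II-5 is pigmented so carries G and passed g to III-1 (gg), so II-5 is Gg.
II-4 is albino, so II-4 is gg.
The cross gives 1/2 Gg : 1/2 gg, so P(offspring is albino) = 1/2.

1/2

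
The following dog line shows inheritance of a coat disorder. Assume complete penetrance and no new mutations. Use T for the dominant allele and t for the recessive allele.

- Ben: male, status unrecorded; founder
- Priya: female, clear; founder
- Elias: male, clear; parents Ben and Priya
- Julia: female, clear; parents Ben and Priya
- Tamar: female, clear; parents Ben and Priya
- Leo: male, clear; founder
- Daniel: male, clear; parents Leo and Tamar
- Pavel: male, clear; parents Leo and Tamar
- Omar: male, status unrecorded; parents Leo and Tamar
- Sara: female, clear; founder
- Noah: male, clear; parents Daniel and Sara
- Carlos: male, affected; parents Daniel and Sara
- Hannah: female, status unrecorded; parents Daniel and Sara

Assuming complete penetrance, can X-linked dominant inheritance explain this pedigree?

Under X-linked dominant, Carlos (affected, male) cannot arise from Daniel (clear) × Sara (clear).

No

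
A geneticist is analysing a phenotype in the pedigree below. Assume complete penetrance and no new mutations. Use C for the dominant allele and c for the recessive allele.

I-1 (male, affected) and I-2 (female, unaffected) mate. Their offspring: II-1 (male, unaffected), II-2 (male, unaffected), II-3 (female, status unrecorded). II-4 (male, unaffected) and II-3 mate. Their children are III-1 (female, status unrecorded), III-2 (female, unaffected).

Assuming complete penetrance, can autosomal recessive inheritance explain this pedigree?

A consistent assignment under autosomal recessive exists: I-1 cc, I-2 CC, II-1 Cc, II-2 Cc, II-3 Cc, II-4 CC, III-1 CC, III-2 CC.
In this assignment every recorded phenotype matches its genotype and every non-founder's genotype is obtainable from its parents' genotypes, so the pedigree is consistent.

Yes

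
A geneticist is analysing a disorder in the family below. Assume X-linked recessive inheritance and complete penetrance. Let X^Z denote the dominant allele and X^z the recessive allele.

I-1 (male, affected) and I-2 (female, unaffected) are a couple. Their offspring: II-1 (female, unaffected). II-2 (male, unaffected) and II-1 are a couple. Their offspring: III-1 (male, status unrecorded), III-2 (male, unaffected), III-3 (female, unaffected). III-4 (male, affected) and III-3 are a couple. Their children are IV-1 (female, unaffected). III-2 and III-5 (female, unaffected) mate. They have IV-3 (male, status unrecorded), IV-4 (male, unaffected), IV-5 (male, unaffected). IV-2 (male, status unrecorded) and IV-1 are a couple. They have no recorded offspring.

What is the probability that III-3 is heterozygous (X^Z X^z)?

1/3

II-2 is unaffected, so II-2 is X^Z Y.
II-1 is unaffected so carries Z and received z from I-1 (X^z Y), so II-1 is X^Z X^z.
Their cross gives offspring ratios 1/2 X^Z X^Z : 1/2 X^Z X^z. Conditioning on III-3 being unaffected, P(X^Z X^z) = 1/2 / 1 = 1/2 before taking III-3's own offspring into account.
III-4 is affected, so III-4 is X^z Y.
Now use III-3's offspring. Probability of each recorded status — unaffected daughter IV-1: 1/2 if III-3 is X^Z X^z, 1 if X^Z X^Z.
Bayes: P(X^Z X^z) = 1/2·1/2 / (1/2·1/2 + 1/2·1) = 1/3.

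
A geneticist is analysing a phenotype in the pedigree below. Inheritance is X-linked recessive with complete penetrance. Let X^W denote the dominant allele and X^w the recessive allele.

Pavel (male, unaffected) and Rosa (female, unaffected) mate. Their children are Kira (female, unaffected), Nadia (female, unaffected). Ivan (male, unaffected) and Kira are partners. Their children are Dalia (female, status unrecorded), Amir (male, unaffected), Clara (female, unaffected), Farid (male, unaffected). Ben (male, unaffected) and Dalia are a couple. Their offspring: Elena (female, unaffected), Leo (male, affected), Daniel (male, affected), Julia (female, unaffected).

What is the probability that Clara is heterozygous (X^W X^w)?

1/2

Ivan is unaffected, so Ivan is X^W Y.
Kira is unaffected so carries W and passed w to Dalia (X^W X^w, whose W came from Ivan), so Kira is X^W X^w.
Their cross gives offspring ratios 1/2 X^W X^W : 1/2 X^W X^w. Conditioning on Clara being unaffected, P(X^W X^w) = 1/2 / 1 = 1/2.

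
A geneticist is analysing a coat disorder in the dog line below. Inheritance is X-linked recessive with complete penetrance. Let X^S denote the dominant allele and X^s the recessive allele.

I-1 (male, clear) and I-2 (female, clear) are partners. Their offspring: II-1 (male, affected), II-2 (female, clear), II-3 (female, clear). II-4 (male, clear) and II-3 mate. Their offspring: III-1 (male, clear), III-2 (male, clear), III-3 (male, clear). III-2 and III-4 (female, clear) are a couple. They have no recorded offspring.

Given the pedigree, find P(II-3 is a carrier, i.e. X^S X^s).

1/9

I-1 is clear, so I-1 is X^S Y.
I-2 is clear so carries S and passed s to II-1 (X^s Y), so I-2 is X^S X^s.
Their cross gives offspring ratios 1/2 X^S X^S : 1/2 X^S X^s. Conditioning on II-3 being clear, P(X^S X^s) = 1/2 / 1 = 1/2 before taking II-3's own offspring into account.
II-4 is clear, so II-4 is X^S Y.
Now use II-3's offspring. Probability of each recorded status — clear son III-1: 1/2 if II-3 is X^S X^s, 1 if X^S X^S; clear son III-2: 1/2 if II-3 is X^S X^s, 1 if X^S X^S; clear son III-3: 1/2 if II-3 is X^S X^s, 1 if X^S X^S.
Bayes: P(X^S X^s) = 1/2·1/8 / (1/2·1/8 + 1/2·1) = 1/9.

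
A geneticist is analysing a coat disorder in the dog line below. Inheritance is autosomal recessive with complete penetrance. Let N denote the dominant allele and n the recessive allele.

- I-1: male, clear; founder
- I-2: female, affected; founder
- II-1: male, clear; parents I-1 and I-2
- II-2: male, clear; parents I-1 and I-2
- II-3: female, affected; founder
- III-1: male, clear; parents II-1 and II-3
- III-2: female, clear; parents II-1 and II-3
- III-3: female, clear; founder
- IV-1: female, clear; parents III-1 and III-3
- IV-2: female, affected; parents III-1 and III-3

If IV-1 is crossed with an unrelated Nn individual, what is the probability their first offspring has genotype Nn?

III-1 is clear so carries N and received n from II-3 (nn), so III-1 is Nn.
III-3 is clear so carries N and passed n to IV-2 (nn), so III-3 is Nn.
IV-1 is a clear offspring of III-1 (Nn) × III-3 (Nn), whose cross gives 1/4 NN : 1/2 Nn : 1/4 nn; conditioning on being clear, IV-1 is NN with probability 1/3, Nn with probability 2/3.
Summing over parental genotype combinations, P(offspring has genotype Nn) = 1/3·1/2 + 2/3·1/2 = 1/2.

1/2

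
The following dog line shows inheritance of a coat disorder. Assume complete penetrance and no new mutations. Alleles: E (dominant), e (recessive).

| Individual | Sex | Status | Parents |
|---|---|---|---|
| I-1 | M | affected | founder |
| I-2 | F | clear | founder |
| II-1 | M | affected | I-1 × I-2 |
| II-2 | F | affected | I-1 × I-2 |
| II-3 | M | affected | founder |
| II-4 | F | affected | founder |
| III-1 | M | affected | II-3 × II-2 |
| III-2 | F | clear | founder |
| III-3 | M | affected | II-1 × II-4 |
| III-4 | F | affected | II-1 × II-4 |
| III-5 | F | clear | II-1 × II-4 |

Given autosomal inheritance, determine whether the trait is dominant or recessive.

II-1 and II-4 are both affected yet have a clear child III-5. Under a recessive model two affected parents are homozygous and every child would be affected, so the trait cannot be recessive.

dominant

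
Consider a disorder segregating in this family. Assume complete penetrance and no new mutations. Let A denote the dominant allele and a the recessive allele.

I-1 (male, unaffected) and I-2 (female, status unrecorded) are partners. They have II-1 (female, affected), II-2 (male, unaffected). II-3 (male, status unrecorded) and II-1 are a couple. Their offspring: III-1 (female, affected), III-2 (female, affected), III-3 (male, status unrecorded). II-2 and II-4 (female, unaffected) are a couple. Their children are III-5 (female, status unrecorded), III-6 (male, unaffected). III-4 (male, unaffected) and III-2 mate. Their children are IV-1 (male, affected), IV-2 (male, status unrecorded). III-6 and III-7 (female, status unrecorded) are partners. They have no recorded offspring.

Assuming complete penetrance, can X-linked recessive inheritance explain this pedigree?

No

Under X-linked recessive, II-1 (affected, female) cannot arise from I-1 (unaffected) × I-2 (unrecorded).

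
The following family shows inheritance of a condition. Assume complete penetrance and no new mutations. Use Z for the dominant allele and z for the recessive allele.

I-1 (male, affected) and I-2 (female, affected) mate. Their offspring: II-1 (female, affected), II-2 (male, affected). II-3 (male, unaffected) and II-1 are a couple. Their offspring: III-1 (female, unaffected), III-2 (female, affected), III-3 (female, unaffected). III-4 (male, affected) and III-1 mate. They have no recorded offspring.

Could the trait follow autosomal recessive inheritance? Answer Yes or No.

A consistent assignment under autosomal recessive exists: I-1 zz, I-2 zz, II-1 zz, II-2 zz, II-3 Zz, III-1 Zz, III-2 zz, III-3 Zz, III-4 zz.
In this assignment every recorded phenotype matches its genotype and every non-founder's genotype is obtainable from its parents' genotypes, so the pedigree is consistent.

Yes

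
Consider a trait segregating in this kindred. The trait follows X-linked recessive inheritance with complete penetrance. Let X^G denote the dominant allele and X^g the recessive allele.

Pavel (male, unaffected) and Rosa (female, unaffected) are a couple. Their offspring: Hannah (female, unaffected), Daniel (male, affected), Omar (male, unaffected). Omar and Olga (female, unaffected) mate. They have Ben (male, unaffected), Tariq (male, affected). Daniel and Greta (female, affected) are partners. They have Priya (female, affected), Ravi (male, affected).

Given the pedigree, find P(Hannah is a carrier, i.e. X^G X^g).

Pavel is unaffected, so Pavel is X^G Y.
Rosa is unaffected so carries G and passed g to Daniel (X^g Y), so Rosa is X^G X^g.
Their cross gives offspring ratios 1/2 X^G X^G : 1/2 X^G X^g. Conditioning on Hannah being unaffected, P(X^G X^g) = 1/2 / 1 = 1/2.

1/2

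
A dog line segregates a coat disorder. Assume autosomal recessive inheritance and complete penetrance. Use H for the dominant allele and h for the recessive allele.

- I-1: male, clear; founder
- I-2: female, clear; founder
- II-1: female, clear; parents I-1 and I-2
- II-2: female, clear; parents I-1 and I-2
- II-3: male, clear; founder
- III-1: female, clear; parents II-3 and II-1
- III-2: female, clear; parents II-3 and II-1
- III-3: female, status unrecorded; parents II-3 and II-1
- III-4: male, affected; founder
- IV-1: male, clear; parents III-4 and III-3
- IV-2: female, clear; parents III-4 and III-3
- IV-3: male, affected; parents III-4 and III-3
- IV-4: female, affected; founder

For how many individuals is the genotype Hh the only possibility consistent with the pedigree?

3

Obligate heterozygotes: III-3 passed H to IV-1 (Hh, whose h came from III-4) and passed h to IV-3 (hh), so III-3 is Hh; IV-1 is clear so carries H and received h from III-4 (hh), so IV-1 is Hh; IV-2 is clear so carries H and received h from III-4 (hh), so IV-2 is Hh.
Every other individual is either homozygous by phenotype or has at least one consistent homozygous assignment, so the count is 3.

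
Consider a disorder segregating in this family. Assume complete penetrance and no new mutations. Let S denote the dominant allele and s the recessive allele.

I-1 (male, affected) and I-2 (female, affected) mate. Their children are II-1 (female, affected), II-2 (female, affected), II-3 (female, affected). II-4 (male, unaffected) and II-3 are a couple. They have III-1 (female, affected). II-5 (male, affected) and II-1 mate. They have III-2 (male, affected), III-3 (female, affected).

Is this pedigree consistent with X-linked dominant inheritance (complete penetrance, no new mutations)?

Yes

A consistent assignment under X-linked dominant exists: I-1 X^S Y, I-2 X^S X^S, II-1 X^S X^S, II-2 X^S X^S, II-3 X^S X^S, II-4 X^s Y, II-5 X^S Y, III-1 X^S X^s, III-2 X^S Y, III-3 X^S X^S.
In this assignment every recorded phenotype matches its genotype and every non-founder's genotype is obtainable from its parents' genotypes, so the pedigree is consistent.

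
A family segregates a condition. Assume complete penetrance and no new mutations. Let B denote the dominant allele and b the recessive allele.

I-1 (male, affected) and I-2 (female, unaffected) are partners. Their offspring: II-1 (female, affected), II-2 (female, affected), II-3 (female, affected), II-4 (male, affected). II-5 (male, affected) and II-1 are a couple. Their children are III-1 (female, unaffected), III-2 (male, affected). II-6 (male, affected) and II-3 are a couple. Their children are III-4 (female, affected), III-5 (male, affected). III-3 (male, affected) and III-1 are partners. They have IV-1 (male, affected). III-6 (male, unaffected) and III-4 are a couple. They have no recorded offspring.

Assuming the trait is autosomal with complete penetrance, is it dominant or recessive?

dominant

II-5 and II-1 are both affected yet have an unaffected child III-1. Under a recessive model two affected parents are homozygous and every child would be affected, so the trait cannot be recessive.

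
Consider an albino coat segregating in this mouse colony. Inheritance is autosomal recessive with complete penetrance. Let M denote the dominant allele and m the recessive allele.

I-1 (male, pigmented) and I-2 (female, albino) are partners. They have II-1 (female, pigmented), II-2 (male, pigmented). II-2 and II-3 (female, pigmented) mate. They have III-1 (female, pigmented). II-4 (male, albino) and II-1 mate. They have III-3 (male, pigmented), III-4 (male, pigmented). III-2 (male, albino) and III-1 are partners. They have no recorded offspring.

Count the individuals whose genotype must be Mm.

Obligate heterozygotes: II-1 is pigmented so carries M and received m from I-2 (mm), so II-1 is Mm; II-2 is pigmented so carries M and received m from I-2 (mm), so II-2 is Mm; III-3 is pigmented so carries M and received m from II-4 (mm), so III-3 is Mm; III-4 is pigmented so carries M and received m from II-4 (mm), so III-4 is Mm.
Every other individual is either homozygous by phenotype or has at least one consistent homozygous assignment, so the count is 4.

4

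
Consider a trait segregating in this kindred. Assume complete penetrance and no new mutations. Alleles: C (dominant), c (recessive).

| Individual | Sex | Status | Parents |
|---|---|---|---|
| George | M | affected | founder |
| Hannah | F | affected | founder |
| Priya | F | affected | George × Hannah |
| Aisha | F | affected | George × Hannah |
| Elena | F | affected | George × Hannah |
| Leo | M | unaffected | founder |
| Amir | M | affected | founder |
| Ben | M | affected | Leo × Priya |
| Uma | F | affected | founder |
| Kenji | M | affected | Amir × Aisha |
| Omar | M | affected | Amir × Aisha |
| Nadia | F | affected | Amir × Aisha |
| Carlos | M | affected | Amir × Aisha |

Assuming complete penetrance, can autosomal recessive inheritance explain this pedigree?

A consistent assignment under autosomal recessive exists: George cc, Hannah cc, Priya cc, Aisha cc, Elena cc, Leo Cc, Amir cc, Ben cc, Uma cc, Kenji cc, Omar cc, Nadia cc, Carlos cc.
In this assignment every recorded phenotype matches its genotype and every non-founder's genotype is obtainable from its parents' genotypes, so the pedigree is consistent.

Yes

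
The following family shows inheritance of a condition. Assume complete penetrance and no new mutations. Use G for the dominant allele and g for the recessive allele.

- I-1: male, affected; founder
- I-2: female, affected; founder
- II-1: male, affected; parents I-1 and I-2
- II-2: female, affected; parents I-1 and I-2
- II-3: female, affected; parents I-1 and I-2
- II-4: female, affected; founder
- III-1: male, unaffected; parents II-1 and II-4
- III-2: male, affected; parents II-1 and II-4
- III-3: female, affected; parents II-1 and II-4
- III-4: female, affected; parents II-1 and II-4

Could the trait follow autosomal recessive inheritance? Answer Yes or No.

Under autosomal recessive, III-1 (unaffected, male) cannot arise from II-1 (affected) × II-4 (affected).

No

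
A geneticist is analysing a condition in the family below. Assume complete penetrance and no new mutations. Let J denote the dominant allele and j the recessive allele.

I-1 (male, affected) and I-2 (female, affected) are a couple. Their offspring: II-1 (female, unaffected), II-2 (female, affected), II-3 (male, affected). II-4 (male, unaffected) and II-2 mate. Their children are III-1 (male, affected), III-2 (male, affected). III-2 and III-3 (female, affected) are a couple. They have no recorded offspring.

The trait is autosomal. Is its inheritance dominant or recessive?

I-1 and I-2 are both affected yet have an unaffected child II-1. Under a recessive model two affected parents are homozygous and every child would be affected, so the trait cannot be recessive.

dominant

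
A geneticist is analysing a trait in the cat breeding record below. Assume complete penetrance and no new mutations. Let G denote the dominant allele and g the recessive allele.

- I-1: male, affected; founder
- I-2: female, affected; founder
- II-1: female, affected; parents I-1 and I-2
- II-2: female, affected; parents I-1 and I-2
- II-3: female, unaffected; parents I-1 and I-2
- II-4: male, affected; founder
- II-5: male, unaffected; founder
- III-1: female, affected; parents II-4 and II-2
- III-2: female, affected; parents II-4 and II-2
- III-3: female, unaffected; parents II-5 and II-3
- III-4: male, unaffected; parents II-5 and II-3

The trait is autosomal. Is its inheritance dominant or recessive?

dominant

I-1 and I-2 are both affected yet have an unaffected child II-3. Under a recessive model two affected parents are homozygous and every child would be affected, so the trait cannot be recessive.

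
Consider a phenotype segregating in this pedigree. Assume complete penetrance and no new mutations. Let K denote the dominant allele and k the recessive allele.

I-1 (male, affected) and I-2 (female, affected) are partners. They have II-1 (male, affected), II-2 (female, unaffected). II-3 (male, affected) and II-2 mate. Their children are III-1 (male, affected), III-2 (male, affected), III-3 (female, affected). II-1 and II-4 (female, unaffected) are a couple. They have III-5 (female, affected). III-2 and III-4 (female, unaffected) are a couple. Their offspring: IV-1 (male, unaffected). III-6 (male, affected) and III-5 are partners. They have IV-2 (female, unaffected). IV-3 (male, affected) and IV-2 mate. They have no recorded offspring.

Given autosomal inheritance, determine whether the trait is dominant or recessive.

dominant

I-1 and I-2 are both affected yet have an unaffected child II-2. Under a recessive model two affected parents are homozygous and every child would be affected, so the trait cannot be recessive.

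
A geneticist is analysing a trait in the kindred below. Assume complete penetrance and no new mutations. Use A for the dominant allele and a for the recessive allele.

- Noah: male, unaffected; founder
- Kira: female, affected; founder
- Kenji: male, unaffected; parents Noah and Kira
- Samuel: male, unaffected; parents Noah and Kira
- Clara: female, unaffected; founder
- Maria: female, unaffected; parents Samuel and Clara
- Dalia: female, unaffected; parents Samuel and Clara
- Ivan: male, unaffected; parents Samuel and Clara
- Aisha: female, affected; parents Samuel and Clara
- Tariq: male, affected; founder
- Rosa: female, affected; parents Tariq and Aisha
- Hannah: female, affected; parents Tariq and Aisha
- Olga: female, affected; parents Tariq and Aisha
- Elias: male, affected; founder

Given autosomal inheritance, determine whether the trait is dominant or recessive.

Samuel and Clara are both unaffected yet have an affected child Aisha. Under dominance, an affected child requires at least one affected parent, so the trait cannot be dominant.

recessive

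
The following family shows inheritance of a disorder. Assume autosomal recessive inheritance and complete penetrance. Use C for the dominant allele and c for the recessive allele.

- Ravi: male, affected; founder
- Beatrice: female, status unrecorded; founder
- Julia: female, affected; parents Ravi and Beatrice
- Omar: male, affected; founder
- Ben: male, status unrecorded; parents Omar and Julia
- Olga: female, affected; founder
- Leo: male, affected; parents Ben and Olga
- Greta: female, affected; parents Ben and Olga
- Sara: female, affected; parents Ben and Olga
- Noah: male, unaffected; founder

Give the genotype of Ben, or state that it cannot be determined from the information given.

cc

From phenotype alone, Ben is CC or Cc or cc.
Ben received c from Omar (cc) and received c from Julia (cc), so Ben is cc.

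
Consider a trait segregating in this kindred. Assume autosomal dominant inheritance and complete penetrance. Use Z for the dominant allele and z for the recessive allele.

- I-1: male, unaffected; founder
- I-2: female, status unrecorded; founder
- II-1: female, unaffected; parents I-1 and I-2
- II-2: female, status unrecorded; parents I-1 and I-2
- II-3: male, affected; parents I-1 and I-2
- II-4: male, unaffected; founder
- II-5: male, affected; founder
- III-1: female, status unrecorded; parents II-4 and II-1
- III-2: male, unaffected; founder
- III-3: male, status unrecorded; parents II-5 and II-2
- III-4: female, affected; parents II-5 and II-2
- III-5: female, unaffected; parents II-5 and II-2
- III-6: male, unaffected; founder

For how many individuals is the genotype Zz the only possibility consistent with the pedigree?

3

Obligate heterozygotes: I-2 passed Z to II-3 (Zz, whose z came from I-1) and passed z to II-1 (zz), so I-2 is Zz; II-3 is affected so carries Z and received z from I-1 (zz), so II-3 is Zz; II-5 is affected so carries Z and passed z to III-5 (zz), so II-5 is Zz.
Every other individual is either homozygous by phenotype or has at least one consistent homozygous assignment, so the count is 3.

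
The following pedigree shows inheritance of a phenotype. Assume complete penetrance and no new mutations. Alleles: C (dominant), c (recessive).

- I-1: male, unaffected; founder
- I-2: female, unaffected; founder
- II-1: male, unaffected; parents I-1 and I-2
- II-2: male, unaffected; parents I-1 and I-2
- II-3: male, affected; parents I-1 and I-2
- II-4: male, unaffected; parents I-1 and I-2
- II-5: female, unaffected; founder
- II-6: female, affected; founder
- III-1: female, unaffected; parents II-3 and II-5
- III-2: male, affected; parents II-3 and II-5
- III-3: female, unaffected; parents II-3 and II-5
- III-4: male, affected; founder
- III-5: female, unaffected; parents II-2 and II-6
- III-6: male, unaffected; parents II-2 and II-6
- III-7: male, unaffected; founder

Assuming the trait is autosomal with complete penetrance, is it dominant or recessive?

I-1 and I-2 are both unaffected yet have an affected child II-3. Under dominance, an affected child requires at least one affected parent, so the trait cannot be dominant.

recessive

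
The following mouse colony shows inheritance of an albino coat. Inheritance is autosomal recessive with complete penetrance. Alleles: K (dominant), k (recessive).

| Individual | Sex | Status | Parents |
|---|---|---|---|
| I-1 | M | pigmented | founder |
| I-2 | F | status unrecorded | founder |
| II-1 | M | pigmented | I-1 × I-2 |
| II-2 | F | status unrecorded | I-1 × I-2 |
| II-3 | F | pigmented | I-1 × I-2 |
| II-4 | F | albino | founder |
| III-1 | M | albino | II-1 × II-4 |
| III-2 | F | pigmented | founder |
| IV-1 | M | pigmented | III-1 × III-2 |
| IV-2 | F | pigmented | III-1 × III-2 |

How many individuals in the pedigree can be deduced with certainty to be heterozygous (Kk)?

Obligate heterozygotes: II-1 is pigmented so carries K and passed k to III-1 (kk), so II-1 is Kk; IV-1 is pigmented so carries K and received k from III-1 (kk), so IV-1 is Kk; IV-2 is pigmented so carries K and received k from III-1 (kk), so IV-2 is Kk.
Every other individual is either homozygous by phenotype or has at least one consistent homozygous assignment, so the count is 3.

3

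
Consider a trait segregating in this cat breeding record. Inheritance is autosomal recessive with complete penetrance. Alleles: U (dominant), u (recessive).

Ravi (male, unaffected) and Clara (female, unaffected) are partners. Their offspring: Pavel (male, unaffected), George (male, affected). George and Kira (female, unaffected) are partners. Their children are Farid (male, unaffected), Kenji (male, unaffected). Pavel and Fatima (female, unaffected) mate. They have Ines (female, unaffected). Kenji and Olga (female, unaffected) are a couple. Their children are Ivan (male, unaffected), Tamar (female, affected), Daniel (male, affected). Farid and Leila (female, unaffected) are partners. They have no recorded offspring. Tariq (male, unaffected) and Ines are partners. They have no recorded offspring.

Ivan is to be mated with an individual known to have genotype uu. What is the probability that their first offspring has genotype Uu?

Kenji is unaffected so carries U and received u from George (uu), so Kenji is Uu.
Olga is unaffected so carries U and passed u to Tamar (uu), so Olga is Uu.
Ivan is an unaffected offspring of Kenji (Uu) × Olga (Uu), whose cross gives 1/4 UU : 1/2 Uu : 1/4 uu; conditioning on being unaffected, Ivan is UU with probability 1/3, Uu with probability 2/3.
Summing over parental genotype combinations, P(offspring has genotype Uu) = 1/3·1 + 2/3·1/2 = 2/3.

2/3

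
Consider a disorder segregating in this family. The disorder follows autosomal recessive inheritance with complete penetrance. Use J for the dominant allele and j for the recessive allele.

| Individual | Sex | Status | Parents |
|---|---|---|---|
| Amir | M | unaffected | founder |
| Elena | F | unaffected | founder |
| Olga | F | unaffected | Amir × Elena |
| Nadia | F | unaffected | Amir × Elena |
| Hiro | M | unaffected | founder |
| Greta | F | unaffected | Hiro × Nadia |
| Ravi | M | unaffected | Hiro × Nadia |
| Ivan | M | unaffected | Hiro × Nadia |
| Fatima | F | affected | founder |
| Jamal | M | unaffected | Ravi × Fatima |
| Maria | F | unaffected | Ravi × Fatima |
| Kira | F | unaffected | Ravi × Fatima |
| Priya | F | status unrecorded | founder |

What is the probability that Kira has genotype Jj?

1

Kira is unaffected so carries J and received j from Fatima (jj), so Kira is Jj, giving P(Jj) = 1.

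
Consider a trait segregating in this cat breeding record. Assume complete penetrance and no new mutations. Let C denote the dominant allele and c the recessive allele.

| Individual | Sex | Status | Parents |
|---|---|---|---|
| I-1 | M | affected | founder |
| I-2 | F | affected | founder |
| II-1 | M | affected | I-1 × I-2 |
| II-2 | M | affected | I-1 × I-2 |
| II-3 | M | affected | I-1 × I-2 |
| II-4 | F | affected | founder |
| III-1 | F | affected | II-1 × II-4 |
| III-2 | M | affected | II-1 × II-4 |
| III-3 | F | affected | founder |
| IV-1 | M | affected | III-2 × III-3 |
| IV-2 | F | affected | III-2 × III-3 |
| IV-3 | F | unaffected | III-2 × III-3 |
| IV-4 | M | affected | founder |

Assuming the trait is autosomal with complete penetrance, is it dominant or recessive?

III-2 and III-3 are both affected yet have an unaffected child IV-3. Under a recessive model two affected parents are homozygous and every child would be affected, so the trait cannot be recessive.

dominant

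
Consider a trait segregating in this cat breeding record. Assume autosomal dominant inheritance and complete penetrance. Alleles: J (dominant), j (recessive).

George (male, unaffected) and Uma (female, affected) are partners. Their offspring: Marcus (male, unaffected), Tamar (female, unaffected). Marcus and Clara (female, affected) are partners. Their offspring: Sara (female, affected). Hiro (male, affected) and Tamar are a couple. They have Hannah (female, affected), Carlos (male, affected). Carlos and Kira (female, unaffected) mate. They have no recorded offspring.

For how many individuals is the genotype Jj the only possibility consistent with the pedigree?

4

Obligate heterozygotes: Uma is affected so carries J and passed j to Marcus (jj), so Uma is Jj; Sara is affected so carries J and received j from Marcus (jj), so Sara is Jj; Hannah is affected so carries J and received j from Tamar (jj), so Hannah is Jj; Carlos is affected so carries J and received j from Tamar (jj), so Carlos is Jj.
Every other individual is either homozygous by phenotype or has at least one consistent homozygous assignment, so the count is 4.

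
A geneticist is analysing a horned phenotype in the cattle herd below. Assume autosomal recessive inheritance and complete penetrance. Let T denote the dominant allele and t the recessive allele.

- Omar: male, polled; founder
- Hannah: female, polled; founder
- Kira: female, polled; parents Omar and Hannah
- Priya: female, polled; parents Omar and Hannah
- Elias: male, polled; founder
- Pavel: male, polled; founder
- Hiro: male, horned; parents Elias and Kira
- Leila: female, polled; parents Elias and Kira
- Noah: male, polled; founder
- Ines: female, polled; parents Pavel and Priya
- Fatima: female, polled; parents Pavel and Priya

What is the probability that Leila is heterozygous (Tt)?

2/3

Elias is polled so carries T and passed t to Hiro (tt), so Elias is Tt.
Kira is polled so carries T and passed t to Hiro (tt), so Kira is Tt.
Their cross gives offspring ratios 1/4 TT : 1/2 Tt : 1/4 tt. Conditioning on Leila being polled, P(Tt) = 1/2 / 3/4 = 2/3.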